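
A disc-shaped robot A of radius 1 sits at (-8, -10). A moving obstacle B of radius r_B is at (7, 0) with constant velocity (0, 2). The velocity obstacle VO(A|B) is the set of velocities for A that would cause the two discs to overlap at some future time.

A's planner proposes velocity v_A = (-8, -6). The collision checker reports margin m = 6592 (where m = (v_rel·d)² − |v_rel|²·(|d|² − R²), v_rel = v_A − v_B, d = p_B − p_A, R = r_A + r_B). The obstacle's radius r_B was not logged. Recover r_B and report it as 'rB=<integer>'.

m = 6592
d = (15, 10);  v_rel = (-8, -8),  |v_rel|² = 128
v_rel×d = (-8)·(10) − (-8)·(15) = 40
since m = R²·128 − 40²:  R² = (1600 + 6592) / 128 = 64
R = √64 = 8  ⇒  r_B = 8 − 1 = 7

rB=7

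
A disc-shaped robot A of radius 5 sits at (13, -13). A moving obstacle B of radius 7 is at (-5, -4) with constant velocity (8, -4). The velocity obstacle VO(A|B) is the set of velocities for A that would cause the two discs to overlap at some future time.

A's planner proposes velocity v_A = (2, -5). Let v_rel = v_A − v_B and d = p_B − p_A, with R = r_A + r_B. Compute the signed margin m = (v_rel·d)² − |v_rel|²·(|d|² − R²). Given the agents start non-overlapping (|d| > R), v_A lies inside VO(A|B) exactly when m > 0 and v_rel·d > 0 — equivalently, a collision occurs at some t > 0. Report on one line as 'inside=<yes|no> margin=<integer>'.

d = (-18, 9),  |d|² = 405;  R = 5+7 = 12,  c = 405−12² = 261
v_rel = (-6, -1),  |v_rel|² = 37;  v_rel·d = (-6)·(-18) + (-1)·(9) = 99
37·t² − 198·t + 261 = 0  ⇒  m = 99² − 37·261 = 144
m = 144 > 0,  v_rel·d = 99 > 0  ⇒  inside

inside=yes margin=144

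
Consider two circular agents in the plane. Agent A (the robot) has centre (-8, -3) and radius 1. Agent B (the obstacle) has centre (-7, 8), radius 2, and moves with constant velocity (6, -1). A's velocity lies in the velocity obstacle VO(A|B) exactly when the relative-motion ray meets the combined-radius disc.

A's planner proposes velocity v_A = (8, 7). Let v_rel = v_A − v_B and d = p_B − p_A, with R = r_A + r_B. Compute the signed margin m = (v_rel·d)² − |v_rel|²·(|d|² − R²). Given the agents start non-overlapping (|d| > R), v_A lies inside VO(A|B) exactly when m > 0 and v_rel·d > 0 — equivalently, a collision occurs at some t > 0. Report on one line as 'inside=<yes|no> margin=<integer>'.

d = (1, 11),  |d|² = 122;  R = 1+2 = 3,  c = 122−3² = 113
v_rel = (2, 8),  |v_rel|² = 68;  v_rel·d = (2)·(1) + (8)·(11) = 90
68·t² − 180·t + 113 = 0  ⇒  m = 90² − 68·113 = 416
m = 416 > 0,  v_rel·d = 90 > 0  ⇒  inside

inside=yes margin=416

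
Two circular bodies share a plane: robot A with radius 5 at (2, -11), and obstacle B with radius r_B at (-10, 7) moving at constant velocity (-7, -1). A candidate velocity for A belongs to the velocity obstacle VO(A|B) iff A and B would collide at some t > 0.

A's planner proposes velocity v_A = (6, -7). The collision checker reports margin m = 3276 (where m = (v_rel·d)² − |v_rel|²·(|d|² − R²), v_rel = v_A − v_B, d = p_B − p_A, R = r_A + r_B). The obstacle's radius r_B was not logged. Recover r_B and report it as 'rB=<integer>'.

m = 3276
d = (-12, 18);  v_rel = (13, -6),  |v_rel|² = 205
v_rel×d = (13)·(18) − (-6)·(-12) = 162
since m = R²·205 − 162²:  R² = (26244 + 3276) / 205 = 144
R = √144 = 12  ⇒  r_B = 12 − 5 = 7

rB=7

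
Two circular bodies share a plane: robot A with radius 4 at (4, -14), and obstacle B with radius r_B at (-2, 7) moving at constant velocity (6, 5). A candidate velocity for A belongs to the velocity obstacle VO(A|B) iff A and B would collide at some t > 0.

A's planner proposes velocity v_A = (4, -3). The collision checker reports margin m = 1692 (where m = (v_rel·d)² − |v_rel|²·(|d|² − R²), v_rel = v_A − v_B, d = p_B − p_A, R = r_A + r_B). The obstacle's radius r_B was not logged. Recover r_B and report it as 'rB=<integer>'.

m = 1692
d = (-6, 21);  v_rel = (-2, -8),  |v_rel|² = 68
v_rel×d = (-2)·(21) − (-8)·(-6) = -90
since m = R²·68 − (-90)²:  R² = (8100 + 1692) / 68 = 144
R = √144 = 12  ⇒  r_B = 12 − 4 = 8

rB=8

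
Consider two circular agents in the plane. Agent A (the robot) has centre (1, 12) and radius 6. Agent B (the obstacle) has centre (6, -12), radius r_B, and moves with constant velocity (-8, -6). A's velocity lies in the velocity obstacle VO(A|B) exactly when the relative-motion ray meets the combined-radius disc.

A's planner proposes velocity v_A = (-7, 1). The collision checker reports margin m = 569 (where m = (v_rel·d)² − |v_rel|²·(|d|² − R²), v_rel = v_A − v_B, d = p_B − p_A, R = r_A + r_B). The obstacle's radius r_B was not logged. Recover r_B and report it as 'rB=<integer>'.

m = 569
d = (5, -24);  v_rel = (1, 7),  |v_rel|² = 50
v_rel×d = (1)·(-24) − (7)·(5) = -59
since m = R²·50 − (-59)²:  R² = (3481 + 569) / 50 = 81
R = √81 = 9  ⇒  r_B = 9 − 6 = 3

rB=3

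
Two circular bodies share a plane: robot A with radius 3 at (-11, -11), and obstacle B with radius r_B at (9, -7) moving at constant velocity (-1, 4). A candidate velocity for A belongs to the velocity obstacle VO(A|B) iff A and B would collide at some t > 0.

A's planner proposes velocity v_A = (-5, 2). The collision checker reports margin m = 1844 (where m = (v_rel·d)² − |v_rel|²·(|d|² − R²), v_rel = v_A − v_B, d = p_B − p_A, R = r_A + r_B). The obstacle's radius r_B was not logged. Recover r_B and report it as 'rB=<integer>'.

m = 1844
d = (20, 4);  v_rel = (-4, -2),  |v_rel|² = 20
v_rel×d = (-4)·(4) − (-2)·(20) = 24
since m = R²·20 − 24²:  R² = (576 + 1844) / 20 = 121
R = √121 = 11  ⇒  r_B = 11 − 3 = 8

rB=8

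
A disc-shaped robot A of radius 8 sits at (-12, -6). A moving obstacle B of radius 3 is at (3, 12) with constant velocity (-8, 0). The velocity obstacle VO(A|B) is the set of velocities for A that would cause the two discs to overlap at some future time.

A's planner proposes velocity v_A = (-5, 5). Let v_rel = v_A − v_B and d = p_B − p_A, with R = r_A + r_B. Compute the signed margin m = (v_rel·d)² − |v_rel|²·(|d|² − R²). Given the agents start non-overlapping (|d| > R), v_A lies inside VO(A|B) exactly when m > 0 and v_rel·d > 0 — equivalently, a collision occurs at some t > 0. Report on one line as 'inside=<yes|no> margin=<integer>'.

d = (15, 18),  |d|² = 549;  R = 8+3 = 11,  c = 549−11² = 428
v_rel = (3, 5),  |v_rel|² = 34;  v_rel·d = (3)·(15) + (5)·(18) = 135
34·t² − 270·t + 428 = 0  ⇒  m = 135² − 34·428 = 3673
m = 3673 > 0,  v_rel·d = 135 > 0  ⇒  inside

inside=yes margin=3673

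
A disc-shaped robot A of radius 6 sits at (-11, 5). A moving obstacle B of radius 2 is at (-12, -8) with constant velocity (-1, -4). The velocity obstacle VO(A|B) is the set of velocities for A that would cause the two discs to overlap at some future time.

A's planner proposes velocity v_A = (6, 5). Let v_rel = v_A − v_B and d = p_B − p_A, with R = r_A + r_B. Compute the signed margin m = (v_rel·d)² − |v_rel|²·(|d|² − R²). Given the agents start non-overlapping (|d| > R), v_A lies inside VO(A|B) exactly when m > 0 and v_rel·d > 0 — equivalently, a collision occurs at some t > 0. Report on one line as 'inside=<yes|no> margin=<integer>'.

d = (-1, -13),  |d|² = 170;  R = 6+2 = 8,  c = 170−8² = 106
v_rel = (7, 9),  |v_rel|² = 130;  v_rel·d = (7)·(-1) + (9)·(-13) = -124
130·t² + 248·t + 106 = 0  ⇒  m = (-124)² − 130·106 = 1596
m = 1596 > 0,  v_rel·d = -124 < 0  ⇒  outside

inside=no margin=1596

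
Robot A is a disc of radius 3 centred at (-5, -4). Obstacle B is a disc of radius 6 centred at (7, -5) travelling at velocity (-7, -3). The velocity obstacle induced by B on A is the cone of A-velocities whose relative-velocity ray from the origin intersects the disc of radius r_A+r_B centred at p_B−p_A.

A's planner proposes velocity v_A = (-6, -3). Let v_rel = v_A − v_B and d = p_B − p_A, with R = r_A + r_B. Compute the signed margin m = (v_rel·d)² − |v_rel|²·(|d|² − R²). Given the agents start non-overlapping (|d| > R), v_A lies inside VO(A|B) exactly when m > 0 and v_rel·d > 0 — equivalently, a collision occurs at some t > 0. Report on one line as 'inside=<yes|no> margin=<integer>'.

d = (12, -1),  |d|² = 145;  R = 3+6 = 9,  c = 145−9² = 64
v_rel = (1, 0),  |v_rel|² = 1;  v_rel·d = (1)·(12) + (0)·(-1) = 12
1·t² − 24·t + 64 = 0  ⇒  m = 12² − 1·64 = 80
m = 80 > 0,  v_rel·d = 12 > 0  ⇒  inside

inside=yes margin=80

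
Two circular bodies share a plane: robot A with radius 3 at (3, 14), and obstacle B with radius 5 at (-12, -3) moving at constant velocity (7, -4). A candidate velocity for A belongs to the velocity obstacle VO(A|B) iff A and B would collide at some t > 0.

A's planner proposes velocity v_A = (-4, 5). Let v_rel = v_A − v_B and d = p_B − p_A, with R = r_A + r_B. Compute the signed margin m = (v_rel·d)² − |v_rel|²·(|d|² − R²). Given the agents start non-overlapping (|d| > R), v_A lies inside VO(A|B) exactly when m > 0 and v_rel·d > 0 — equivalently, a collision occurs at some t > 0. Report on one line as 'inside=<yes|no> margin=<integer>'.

d = (-15, -17),  |d|² = 514;  R = 3+5 = 8,  c = 514−8² = 450
v_rel = (-11, 9),  |v_rel|² = 202;  v_rel·d = (-11)·(-15) + (9)·(-17) = 12
202·t² − 24·t + 450 = 0  ⇒  m = 12² − 202·450 = -90756
m = -90756 < 0,  v_rel·d = 12 > 0  ⇒  outside

inside=no margin=-90756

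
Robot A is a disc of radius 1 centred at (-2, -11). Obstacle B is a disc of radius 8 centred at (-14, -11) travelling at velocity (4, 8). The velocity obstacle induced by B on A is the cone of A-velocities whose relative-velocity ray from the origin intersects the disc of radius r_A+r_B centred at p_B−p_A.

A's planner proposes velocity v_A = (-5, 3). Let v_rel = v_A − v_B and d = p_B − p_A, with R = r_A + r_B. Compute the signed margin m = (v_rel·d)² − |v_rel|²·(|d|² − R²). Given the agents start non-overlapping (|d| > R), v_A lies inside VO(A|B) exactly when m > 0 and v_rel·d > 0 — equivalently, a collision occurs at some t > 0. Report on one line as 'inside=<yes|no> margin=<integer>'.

d = (-12, 0),  |d|² = 144;  R = 1+8 = 9,  c = 144−9² = 63
v_rel = (-9, -5),  |v_rel|² = 106;  v_rel·d = (-9)·(-12) + (-5)·(0) = 108
106·t² − 216·t + 63 = 0  ⇒  m = 108² − 106·63 = 4986
m = 4986 > 0,  v_rel·d = 108 > 0  ⇒  inside

inside=yes margin=4986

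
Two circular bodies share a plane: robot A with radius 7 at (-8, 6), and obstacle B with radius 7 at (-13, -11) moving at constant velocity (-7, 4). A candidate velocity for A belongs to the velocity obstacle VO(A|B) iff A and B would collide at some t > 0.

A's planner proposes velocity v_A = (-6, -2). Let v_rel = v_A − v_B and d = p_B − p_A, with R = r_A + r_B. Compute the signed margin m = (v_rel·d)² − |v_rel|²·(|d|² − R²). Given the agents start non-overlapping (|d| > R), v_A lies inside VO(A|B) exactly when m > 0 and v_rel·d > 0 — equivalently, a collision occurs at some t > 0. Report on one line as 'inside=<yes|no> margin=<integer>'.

d = (-5, -17),  |d|² = 314;  R = 7+7 = 14,  c = 314−14² = 118
v_rel = (1, -6),  |v_rel|² = 37;  v_rel·d = (1)·(-5) + (-6)·(-17) = 97
37·t² − 194·t + 118 = 0  ⇒  m = 97² − 37·118 = 5043
m = 5043 > 0,  v_rel·d = 97 > 0  ⇒  inside

inside=yes margin=5043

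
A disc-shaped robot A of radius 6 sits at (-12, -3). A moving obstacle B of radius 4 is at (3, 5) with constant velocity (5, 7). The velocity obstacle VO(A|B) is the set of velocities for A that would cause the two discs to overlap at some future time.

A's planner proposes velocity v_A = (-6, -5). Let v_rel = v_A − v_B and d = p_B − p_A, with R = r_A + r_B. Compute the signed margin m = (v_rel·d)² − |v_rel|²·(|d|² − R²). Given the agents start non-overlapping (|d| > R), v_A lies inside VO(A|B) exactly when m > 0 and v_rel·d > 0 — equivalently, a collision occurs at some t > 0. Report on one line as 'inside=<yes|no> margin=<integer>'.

d = (15, 8),  |d|² = 289;  R = 6+4 = 10,  c = 289−10² = 189
v_rel = (-11, -12),  |v_rel|² = 265;  v_rel·d = (-11)·(15) + (-12)·(8) = -261
265·t² + 522·t + 189 = 0  ⇒  m = (-261)² − 265·189 = 18036
m = 18036 > 0,  v_rel·d = -261 < 0  ⇒  outside

inside=no margin=18036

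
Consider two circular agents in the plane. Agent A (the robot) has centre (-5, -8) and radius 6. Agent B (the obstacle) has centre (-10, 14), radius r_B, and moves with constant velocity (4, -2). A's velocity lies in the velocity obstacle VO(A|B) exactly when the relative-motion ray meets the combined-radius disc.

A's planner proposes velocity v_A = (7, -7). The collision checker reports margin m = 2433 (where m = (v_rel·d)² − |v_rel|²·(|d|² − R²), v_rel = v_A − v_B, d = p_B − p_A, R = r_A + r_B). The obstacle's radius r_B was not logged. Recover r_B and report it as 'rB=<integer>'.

m = 2433
d = (-5, 22);  v_rel = (3, -5),  |v_rel|² = 34
v_rel×d = (3)·(22) − (-5)·(-5) = 41
since m = R²·34 − 41²:  R² = (1681 + 2433) / 34 = 121
R = √121 = 11  ⇒  r_B = 11 − 6 = 5

rB=5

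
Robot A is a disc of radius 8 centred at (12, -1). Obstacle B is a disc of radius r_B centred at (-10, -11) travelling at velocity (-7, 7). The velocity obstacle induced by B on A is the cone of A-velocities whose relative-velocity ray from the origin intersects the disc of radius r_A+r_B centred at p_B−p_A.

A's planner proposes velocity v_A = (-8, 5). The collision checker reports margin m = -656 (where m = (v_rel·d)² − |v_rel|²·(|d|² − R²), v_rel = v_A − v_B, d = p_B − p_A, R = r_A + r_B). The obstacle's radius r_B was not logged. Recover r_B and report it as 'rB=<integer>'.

m = -656
d = (-22, -10);  v_rel = (-1, -2),  |v_rel|² = 5
v_rel×d = (-1)·(-10) − (-2)·(-22) = -34
since m = R²·5 − (-34)²:  R² = (1156 + -656) / 5 = 100
R = √100 = 10  ⇒  r_B = 10 − 8 = 2

rB=2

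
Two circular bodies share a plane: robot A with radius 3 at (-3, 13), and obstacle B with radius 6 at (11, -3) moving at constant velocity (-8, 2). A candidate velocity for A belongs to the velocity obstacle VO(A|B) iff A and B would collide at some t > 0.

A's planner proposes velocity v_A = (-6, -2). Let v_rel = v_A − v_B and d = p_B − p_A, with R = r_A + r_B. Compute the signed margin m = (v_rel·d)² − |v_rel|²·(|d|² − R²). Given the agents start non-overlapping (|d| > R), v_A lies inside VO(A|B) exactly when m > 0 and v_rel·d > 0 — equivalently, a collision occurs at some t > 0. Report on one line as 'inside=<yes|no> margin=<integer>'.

d = (14, -16),  |d|² = 452;  R = 3+6 = 9,  c = 452−9² = 371
v_rel = (2, -4),  |v_rel|² = 20;  v_rel·d = (2)·(14) + (-4)·(-16) = 92
20·t² − 184·t + 371 = 0  ⇒  m = 92² − 20·371 = 1044
m = 1044 > 0,  v_rel·d = 92 > 0  ⇒  inside

inside=yes margin=1044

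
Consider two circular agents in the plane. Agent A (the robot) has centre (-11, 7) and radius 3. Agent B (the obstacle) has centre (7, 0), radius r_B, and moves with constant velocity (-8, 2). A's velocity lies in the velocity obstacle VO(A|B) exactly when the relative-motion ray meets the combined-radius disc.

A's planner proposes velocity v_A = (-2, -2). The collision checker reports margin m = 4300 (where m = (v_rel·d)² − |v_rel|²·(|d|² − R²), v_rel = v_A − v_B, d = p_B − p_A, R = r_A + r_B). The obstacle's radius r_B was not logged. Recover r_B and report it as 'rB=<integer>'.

m = 4300
d = (18, -7);  v_rel = (6, -4),  |v_rel|² = 52
v_rel×d = (6)·(-7) − (-4)·(18) = 30
since m = R²·52 − 30²:  R² = (900 + 4300) / 52 = 100
R = √100 = 10  ⇒  r_B = 10 − 3 = 7

rB=7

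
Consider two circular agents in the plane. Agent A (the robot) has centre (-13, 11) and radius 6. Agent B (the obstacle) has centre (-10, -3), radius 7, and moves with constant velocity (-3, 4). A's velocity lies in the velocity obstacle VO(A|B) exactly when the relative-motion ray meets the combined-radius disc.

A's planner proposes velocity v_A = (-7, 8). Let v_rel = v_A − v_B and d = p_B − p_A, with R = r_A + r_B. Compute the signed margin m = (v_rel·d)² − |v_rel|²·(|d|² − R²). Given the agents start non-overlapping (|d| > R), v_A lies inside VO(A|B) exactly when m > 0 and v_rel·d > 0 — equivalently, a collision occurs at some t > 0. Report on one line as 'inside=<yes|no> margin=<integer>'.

d = (3, -14),  |d|² = 205;  R = 6+7 = 13,  c = 205−13² = 36
v_rel = (-4, 4),  |v_rel|² = 32;  v_rel·d = (-4)·(3) + (4)·(-14) = -68
32·t² + 136·t + 36 = 0  ⇒  m = (-68)² − 32·36 = 3472
m = 3472 > 0,  v_rel·d = -68 < 0  ⇒  outside

inside=no margin=3472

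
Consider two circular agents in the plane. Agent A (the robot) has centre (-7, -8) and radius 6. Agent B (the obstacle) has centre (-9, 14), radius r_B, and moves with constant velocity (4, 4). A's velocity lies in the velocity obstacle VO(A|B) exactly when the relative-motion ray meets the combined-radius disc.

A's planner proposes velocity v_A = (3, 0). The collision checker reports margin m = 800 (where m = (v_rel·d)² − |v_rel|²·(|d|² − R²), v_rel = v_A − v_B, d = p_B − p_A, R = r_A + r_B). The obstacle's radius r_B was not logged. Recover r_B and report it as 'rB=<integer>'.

m = 800
d = (-2, 22);  v_rel = (-1, -4),  |v_rel|² = 17
v_rel×d = (-1)·(22) − (-4)·(-2) = -30
since m = R²·17 − (-30)²:  R² = (900 + 800) / 17 = 100
R = √100 = 10  ⇒  r_B = 10 − 6 = 4

rB=4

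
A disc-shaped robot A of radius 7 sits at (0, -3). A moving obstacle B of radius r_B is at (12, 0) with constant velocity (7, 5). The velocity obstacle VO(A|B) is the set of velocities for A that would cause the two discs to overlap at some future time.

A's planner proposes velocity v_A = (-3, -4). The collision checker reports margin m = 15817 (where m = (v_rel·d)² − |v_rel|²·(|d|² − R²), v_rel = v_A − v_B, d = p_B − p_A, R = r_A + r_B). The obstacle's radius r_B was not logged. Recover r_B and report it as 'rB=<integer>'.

m = 15817
d = (12, 3);  v_rel = (-10, -9),  |v_rel|² = 181
v_rel×d = (-10)·(3) − (-9)·(12) = 78
since m = R²·181 − 78²:  R² = (6084 + 15817) / 181 = 121
R = √121 = 11  ⇒  r_B = 11 − 7 = 4

rB=4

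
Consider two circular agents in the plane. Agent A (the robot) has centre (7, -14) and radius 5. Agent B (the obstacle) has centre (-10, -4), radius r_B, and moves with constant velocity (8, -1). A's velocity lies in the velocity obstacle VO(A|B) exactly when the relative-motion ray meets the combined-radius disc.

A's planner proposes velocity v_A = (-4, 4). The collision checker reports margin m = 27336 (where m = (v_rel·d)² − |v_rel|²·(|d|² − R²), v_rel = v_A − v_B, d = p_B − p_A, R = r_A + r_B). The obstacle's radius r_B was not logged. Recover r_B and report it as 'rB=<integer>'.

m = 27336
d = (-17, 10);  v_rel = (-12, 5),  |v_rel|² = 169
v_rel×d = (-12)·(10) − (5)·(-17) = -35
since m = R²·169 − (-35)²:  R² = (1225 + 27336) / 169 = 169
R = √169 = 13  ⇒  r_B = 13 − 5 = 8

rB=8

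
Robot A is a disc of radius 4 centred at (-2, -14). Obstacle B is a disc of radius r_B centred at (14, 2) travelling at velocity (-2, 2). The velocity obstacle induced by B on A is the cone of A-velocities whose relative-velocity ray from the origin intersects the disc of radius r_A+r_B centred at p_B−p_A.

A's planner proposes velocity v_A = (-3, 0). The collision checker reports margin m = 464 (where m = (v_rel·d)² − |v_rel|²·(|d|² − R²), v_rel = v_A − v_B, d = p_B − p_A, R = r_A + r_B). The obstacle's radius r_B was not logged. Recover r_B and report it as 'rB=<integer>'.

m = 464
d = (16, 16);  v_rel = (-1, -2),  |v_rel|² = 5
v_rel×d = (-1)·(16) − (-2)·(16) = 16
since m = R²·5 − 16²:  R² = (256 + 464) / 5 = 144
R = √144 = 12  ⇒  r_B = 12 − 4 = 8

rB=8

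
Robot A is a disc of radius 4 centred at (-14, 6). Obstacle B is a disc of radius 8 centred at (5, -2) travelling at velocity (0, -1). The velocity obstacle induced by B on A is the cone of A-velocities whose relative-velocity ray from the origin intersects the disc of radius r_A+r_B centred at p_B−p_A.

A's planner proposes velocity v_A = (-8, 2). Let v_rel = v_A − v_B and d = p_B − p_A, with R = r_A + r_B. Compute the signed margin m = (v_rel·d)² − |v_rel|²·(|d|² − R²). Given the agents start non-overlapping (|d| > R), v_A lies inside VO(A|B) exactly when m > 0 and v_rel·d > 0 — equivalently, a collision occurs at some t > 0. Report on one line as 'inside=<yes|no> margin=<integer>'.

d = (19, -8),  |d|² = 425;  R = 4+8 = 12,  c = 425−12² = 281
v_rel = (-8, 3),  |v_rel|² = 73;  v_rel·d = (-8)·(19) + (3)·(-8) = -176
73·t² + 352·t + 281 = 0  ⇒  m = (-176)² − 73·281 = 10463
m = 10463 > 0,  v_rel·d = -176 < 0  ⇒  outside

inside=no margin=10463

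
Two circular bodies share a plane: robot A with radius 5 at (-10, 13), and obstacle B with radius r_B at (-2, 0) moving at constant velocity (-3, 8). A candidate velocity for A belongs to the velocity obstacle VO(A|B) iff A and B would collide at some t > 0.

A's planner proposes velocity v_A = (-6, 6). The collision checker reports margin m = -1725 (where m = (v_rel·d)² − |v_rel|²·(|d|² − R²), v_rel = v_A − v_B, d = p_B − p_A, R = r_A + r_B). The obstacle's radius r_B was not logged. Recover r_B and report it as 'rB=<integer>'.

m = -1725
d = (8, -13);  v_rel = (-3, -2),  |v_rel|² = 13
v_rel×d = (-3)·(-13) − (-2)·(8) = 55
since m = R²·13 − 55²:  R² = (3025 + -1725) / 13 = 100
R = √100 = 10  ⇒  r_B = 10 − 5 = 5

rB=5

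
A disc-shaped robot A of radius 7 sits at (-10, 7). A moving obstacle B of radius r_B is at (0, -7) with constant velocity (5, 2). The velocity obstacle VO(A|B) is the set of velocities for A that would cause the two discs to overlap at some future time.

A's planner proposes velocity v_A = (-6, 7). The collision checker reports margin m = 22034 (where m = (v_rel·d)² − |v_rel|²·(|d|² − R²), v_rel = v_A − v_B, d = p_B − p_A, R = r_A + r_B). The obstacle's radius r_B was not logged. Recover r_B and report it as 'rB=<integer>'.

m = 22034
d = (10, -14);  v_rel = (-11, 5),  |v_rel|² = 146
v_rel×d = (-11)·(-14) − (5)·(10) = 104
since m = R²·146 − 104²:  R² = (10816 + 22034) / 146 = 225
R = √225 = 15  ⇒  r_B = 15 − 7 = 8

rB=8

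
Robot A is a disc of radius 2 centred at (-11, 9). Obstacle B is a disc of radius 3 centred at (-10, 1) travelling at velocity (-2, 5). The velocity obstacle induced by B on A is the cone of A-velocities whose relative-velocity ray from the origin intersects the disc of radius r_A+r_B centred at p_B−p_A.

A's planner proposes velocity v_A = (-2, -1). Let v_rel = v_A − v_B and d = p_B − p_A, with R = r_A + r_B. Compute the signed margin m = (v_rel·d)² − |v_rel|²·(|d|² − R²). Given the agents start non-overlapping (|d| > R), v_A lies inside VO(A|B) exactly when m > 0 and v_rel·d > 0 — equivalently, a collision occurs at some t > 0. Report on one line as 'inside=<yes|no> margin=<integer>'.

d = (1, -8),  |d|² = 65;  R = 2+3 = 5,  c = 65−5² = 40
v_rel = (0, -6),  |v_rel|² = 36;  v_rel·d = (0)·(1) + (-6)·(-8) = 48
36·t² − 96·t + 40 = 0  ⇒  m = 48² − 36·40 = 864
m = 864 > 0,  v_rel·d = 48 > 0  ⇒  inside

inside=yes margin=864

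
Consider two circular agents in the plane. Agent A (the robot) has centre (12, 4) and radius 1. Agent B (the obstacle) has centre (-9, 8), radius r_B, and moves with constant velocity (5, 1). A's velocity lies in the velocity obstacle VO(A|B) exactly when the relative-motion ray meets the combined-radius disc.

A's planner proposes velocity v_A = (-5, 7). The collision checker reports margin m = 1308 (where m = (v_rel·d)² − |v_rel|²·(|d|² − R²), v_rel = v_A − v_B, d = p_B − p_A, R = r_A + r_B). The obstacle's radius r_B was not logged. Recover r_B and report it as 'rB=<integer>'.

m = 1308
d = (-21, 4);  v_rel = (-10, 6),  |v_rel|² = 136
v_rel×d = (-10)·(4) − (6)·(-21) = 86
since m = R²·136 − 86²:  R² = (7396 + 1308) / 136 = 64
R = √64 = 8  ⇒  r_B = 8 − 1 = 7

rB=7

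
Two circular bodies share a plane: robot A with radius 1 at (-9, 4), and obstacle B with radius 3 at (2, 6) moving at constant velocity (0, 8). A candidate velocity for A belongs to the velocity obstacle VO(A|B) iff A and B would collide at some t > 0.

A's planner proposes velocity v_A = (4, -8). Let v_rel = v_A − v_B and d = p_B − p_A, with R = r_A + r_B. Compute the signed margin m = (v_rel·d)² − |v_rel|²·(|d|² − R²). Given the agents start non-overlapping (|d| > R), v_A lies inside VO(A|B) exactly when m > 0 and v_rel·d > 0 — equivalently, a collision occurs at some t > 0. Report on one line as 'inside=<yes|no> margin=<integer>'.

d = (11, 2),  |d|² = 125;  R = 1+3 = 4,  c = 125−4² = 109
v_rel = (4, -16),  |v_rel|² = 272;  v_rel·d = (4)·(11) + (-16)·(2) = 12
272·t² − 24·t + 109 = 0  ⇒  m = 12² − 272·109 = -29504
m = -29504 < 0,  v_rel·d = 12 > 0  ⇒  outside

inside=no margin=-29504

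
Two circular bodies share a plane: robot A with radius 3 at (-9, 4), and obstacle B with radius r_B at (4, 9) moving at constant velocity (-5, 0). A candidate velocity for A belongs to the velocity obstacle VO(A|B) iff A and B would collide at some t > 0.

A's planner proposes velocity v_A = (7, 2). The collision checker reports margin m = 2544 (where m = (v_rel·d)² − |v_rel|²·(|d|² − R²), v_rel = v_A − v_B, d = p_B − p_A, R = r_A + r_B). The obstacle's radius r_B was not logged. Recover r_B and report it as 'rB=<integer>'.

m = 2544
d = (13, 5);  v_rel = (12, 2),  |v_rel|² = 148
v_rel×d = (12)·(5) − (2)·(13) = 34
since m = R²·148 − 34²:  R² = (1156 + 2544) / 148 = 25
R = √25 = 5  ⇒  r_B = 5 − 3 = 2

rB=2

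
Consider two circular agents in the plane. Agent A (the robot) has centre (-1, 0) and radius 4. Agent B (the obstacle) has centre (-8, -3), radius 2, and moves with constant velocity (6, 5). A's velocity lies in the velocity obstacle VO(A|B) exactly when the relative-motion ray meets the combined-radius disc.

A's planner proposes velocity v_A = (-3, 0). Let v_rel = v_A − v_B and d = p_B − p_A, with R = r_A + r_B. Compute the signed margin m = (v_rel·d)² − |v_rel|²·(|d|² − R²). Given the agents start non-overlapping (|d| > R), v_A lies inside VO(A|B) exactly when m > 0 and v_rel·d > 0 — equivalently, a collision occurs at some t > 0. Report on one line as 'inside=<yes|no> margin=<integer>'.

d = (-7, -3),  |d|² = 58;  R = 4+2 = 6,  c = 58−6² = 22
v_rel = (-9, -5),  |v_rel|² = 106;  v_rel·d = (-9)·(-7) + (-5)·(-3) = 78
106·t² − 156·t + 22 = 0  ⇒  m = 78² − 106·22 = 3752
m = 3752 > 0,  v_rel·d = 78 > 0  ⇒  inside

inside=yes margin=3752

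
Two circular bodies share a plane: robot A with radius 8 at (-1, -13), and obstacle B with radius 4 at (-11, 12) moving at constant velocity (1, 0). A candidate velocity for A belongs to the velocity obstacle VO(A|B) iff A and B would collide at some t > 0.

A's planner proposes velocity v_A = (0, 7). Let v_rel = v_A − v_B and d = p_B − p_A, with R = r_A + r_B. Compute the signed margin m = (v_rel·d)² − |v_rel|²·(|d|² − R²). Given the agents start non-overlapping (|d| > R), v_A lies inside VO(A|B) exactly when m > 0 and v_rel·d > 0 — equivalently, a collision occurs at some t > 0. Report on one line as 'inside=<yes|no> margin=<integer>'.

d = (-10, 25),  |d|² = 725;  R = 8+4 = 12,  c = 725−12² = 581
v_rel = (-1, 7),  |v_rel|² = 50;  v_rel·d = (-1)·(-10) + (7)·(25) = 185
50·t² − 370·t + 581 = 0  ⇒  m = 185² − 50·581 = 5175
m = 5175 > 0,  v_rel·d = 185 > 0  ⇒  inside

inside=yes margin=5175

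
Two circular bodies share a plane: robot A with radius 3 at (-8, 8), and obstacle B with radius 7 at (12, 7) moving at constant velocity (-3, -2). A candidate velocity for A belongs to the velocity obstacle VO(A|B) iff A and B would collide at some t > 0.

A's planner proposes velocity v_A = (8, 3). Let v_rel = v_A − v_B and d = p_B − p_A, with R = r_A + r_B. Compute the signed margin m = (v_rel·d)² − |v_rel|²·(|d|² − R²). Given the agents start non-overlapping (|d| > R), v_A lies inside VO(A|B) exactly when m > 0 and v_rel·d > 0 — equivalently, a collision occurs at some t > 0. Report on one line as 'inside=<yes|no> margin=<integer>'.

d = (20, -1),  |d|² = 401;  R = 3+7 = 10,  c = 401−10² = 301
v_rel = (11, 5),  |v_rel|² = 146;  v_rel·d = (11)·(20) + (5)·(-1) = 215
146·t² − 430·t + 301 = 0  ⇒  m = 215² − 146·301 = 2279
m = 2279 > 0,  v_rel·d = 215 > 0  ⇒  inside

inside=yes margin=2279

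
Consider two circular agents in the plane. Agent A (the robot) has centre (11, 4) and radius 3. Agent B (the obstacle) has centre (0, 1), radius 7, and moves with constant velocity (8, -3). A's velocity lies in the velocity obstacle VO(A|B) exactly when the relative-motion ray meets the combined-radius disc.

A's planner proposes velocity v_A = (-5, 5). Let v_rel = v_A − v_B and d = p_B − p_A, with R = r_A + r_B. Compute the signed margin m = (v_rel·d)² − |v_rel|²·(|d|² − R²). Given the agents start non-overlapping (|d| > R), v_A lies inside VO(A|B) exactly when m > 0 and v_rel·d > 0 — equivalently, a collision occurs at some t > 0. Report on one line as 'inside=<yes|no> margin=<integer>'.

d = (-11, -3),  |d|² = 130;  R = 3+7 = 10,  c = 130−10² = 30
v_rel = (-13, 8),  |v_rel|² = 233;  v_rel·d = (-13)·(-11) + (8)·(-3) = 119
233·t² − 238·t + 30 = 0  ⇒  m = 119² − 233·30 = 7171
m = 7171 > 0,  v_rel·d = 119 > 0  ⇒  inside

inside=yes margin=7171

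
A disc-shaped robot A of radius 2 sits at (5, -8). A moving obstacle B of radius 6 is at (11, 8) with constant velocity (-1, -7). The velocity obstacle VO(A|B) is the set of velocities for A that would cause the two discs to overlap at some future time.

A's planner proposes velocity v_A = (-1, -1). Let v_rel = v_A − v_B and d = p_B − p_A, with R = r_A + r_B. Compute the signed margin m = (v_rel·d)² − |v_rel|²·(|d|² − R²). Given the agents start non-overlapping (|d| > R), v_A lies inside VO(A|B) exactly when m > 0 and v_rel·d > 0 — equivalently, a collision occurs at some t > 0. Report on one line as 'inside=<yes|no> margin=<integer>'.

d = (6, 16),  |d|² = 292;  R = 2+6 = 8,  c = 292−8² = 228
v_rel = (0, 6),  |v_rel|² = 36;  v_rel·d = (0)·(6) + (6)·(16) = 96
36·t² − 192·t + 228 = 0  ⇒  m = 96² − 36·228 = 1008
m = 1008 > 0,  v_rel·d = 96 > 0  ⇒  inside

inside=yes margin=1008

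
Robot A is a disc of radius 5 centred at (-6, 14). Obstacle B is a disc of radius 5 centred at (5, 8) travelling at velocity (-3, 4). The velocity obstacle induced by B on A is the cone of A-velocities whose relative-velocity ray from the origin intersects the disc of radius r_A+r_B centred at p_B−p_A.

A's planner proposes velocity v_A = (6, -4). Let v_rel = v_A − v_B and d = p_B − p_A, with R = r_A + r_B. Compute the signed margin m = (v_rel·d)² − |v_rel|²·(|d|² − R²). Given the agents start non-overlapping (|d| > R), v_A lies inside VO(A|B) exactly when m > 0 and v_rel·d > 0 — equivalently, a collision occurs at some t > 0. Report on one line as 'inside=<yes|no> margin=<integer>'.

d = (11, -6),  |d|² = 157;  R = 5+5 = 10,  c = 157−10² = 57
v_rel = (9, -8),  |v_rel|² = 145;  v_rel·d = (9)·(11) + (-8)·(-6) = 147
145·t² − 294·t + 57 = 0  ⇒  m = 147² − 145·57 = 13344
m = 13344 > 0,  v_rel·d = 147 > 0  ⇒  inside

inside=yes margin=13344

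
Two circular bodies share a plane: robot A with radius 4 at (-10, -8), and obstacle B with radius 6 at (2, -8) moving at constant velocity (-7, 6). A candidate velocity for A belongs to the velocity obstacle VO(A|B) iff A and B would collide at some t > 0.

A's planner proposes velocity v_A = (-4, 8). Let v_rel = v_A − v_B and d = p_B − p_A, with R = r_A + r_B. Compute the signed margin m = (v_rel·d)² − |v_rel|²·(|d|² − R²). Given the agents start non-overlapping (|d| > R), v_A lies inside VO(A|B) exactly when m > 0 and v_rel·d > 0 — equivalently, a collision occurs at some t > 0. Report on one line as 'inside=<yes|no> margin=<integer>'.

d = (12, 0),  |d|² = 144;  R = 4+6 = 10,  c = 144−10² = 44
v_rel = (3, 2),  |v_rel|² = 13;  v_rel·d = (3)·(12) + (2)·(0) = 36
13·t² − 72·t + 44 = 0  ⇒  m = 36² − 13·44 = 724
m = 724 > 0,  v_rel·d = 36 > 0  ⇒  inside

inside=yes margin=724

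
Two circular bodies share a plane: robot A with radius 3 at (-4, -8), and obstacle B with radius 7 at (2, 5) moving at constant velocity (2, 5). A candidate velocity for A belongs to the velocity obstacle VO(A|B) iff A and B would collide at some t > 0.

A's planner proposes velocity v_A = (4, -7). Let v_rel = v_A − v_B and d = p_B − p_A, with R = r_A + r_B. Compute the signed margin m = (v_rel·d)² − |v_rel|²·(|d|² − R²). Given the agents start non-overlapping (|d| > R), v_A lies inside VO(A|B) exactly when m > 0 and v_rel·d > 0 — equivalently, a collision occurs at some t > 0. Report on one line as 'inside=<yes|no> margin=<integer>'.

d = (6, 13),  |d|² = 205;  R = 3+7 = 10,  c = 205−10² = 105
v_rel = (2, -12),  |v_rel|² = 148;  v_rel·d = (2)·(6) + (-12)·(13) = -144
148·t² + 288·t + 105 = 0  ⇒  m = (-144)² − 148·105 = 5196
m = 5196 > 0,  v_rel·d = -144 < 0  ⇒  outside

inside=no margin=5196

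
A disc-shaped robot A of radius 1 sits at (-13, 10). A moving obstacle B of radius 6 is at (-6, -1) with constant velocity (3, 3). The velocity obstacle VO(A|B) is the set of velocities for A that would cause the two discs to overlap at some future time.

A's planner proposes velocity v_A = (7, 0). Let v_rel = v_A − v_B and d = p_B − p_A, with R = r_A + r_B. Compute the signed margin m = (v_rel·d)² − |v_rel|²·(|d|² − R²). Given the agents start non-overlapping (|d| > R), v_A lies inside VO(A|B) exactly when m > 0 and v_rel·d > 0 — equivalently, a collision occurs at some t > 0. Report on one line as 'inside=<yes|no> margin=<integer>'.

d = (7, -11),  |d|² = 170;  R = 1+6 = 7,  c = 170−7² = 121
v_rel = (4, -3),  |v_rel|² = 25;  v_rel·d = (4)·(7) + (-3)·(-11) = 61
25·t² − 122·t + 121 = 0  ⇒  m = 61² − 25·121 = 696
m = 696 > 0,  v_rel·d = 61 > 0  ⇒  inside

inside=yes margin=696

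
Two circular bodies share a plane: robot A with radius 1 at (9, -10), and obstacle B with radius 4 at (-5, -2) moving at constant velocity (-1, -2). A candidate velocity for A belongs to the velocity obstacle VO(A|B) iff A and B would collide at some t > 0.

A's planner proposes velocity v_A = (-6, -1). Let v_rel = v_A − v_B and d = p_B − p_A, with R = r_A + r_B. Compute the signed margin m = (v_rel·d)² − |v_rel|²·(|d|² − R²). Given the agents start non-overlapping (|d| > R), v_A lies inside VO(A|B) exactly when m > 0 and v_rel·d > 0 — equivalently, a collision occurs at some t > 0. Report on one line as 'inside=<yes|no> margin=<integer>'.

d = (-14, 8),  |d|² = 260;  R = 1+4 = 5,  c = 260−5² = 235
v_rel = (-5, 1),  |v_rel|² = 26;  v_rel·d = (-5)·(-14) + (1)·(8) = 78
26·t² − 156·t + 235 = 0  ⇒  m = 78² − 26·235 = -26
m = -26 < 0,  v_rel·d = 78 > 0  ⇒  outside

inside=no margin=-26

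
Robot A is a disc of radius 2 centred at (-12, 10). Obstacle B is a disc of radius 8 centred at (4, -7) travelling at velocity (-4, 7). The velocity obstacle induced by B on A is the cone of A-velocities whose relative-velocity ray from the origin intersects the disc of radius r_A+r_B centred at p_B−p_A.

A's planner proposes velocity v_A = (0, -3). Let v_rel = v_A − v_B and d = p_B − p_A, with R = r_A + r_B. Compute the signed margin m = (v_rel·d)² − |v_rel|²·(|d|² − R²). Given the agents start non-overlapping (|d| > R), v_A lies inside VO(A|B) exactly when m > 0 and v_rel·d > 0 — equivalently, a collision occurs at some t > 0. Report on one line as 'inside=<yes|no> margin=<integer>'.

d = (16, -17),  |d|² = 545;  R = 2+8 = 10,  c = 545−10² = 445
v_rel = (4, -10),  |v_rel|² = 116;  v_rel·d = (4)·(16) + (-10)·(-17) = 234
116·t² − 468·t + 445 = 0  ⇒  m = 234² − 116·445 = 3136
m = 3136 > 0,  v_rel·d = 234 > 0  ⇒  inside

inside=yes margin=3136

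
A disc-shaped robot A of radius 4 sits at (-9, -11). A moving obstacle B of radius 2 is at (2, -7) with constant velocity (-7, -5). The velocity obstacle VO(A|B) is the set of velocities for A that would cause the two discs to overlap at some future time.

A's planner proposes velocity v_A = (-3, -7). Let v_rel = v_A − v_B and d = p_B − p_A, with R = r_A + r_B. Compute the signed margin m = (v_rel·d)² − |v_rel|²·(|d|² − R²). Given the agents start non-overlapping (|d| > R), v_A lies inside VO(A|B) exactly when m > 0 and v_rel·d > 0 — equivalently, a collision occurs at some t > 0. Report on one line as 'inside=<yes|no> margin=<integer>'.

d = (11, 4),  |d|² = 137;  R = 4+2 = 6,  c = 137−6² = 101
v_rel = (4, -2),  |v_rel|² = 20;  v_rel·d = (4)·(11) + (-2)·(4) = 36
20·t² − 72·t + 101 = 0  ⇒  m = 36² − 20·101 = -724
m = -724 < 0,  v_rel·d = 36 > 0  ⇒  outside

inside=no margin=-724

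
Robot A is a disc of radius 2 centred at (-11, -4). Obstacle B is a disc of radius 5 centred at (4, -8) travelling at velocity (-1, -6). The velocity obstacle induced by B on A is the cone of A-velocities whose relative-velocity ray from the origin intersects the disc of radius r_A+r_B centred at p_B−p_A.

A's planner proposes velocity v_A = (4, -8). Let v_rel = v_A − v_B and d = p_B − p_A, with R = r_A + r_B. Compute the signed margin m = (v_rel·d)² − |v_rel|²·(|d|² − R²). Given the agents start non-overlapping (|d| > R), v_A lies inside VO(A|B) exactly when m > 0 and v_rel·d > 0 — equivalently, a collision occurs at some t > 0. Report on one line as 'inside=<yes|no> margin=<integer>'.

d = (15, -4),  |d|² = 241;  R = 2+5 = 7,  c = 241−7² = 192
v_rel = (5, -2),  |v_rel|² = 29;  v_rel·d = (5)·(15) + (-2)·(-4) = 83
29·t² − 166·t + 192 = 0  ⇒  m = 83² − 29·192 = 1321
m = 1321 > 0,  v_rel·d = 83 > 0  ⇒  inside

inside=yes margin=1321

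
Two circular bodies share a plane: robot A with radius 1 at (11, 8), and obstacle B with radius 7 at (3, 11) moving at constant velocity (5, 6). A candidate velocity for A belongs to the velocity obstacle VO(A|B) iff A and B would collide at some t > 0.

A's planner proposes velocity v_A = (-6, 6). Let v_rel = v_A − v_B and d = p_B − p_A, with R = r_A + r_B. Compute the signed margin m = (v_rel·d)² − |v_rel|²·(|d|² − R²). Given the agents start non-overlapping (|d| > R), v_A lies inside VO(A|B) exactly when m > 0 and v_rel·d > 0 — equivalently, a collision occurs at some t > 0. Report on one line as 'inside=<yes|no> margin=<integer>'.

d = (-8, 3),  |d|² = 73;  R = 1+7 = 8,  c = 73−8² = 9
v_rel = (-11, 0),  |v_rel|² = 121;  v_rel·d = (-11)·(-8) + (0)·(3) = 88
121·t² − 176·t + 9 = 0  ⇒  m = 88² − 121·9 = 6655
m = 6655 > 0,  v_rel·d = 88 > 0  ⇒  inside

inside=yes margin=6655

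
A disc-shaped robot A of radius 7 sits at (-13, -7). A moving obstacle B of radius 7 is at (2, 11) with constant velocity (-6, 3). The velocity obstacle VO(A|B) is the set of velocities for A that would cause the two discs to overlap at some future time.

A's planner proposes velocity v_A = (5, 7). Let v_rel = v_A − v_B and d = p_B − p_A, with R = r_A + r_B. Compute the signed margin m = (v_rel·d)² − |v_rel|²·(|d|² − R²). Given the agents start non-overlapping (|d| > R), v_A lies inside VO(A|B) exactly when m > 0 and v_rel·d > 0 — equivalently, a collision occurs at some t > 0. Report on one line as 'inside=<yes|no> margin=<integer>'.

d = (15, 18),  |d|² = 549;  R = 7+7 = 14,  c = 549−14² = 353
v_rel = (11, 4),  |v_rel|² = 137;  v_rel·d = (11)·(15) + (4)·(18) = 237
137·t² − 474·t + 353 = 0  ⇒  m = 237² − 137·353 = 7808
m = 7808 > 0,  v_rel·d = 237 > 0  ⇒  inside

inside=yes margin=7808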